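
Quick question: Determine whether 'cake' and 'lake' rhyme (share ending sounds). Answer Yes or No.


Rime (stressed vowel + following sounds) of 'cake': -ake = /eɪk/
Rime of 'lake': -ake = /eɪk/
/eɪk/ and /eɪk/ are the same ending sound, so the words rhyme.

Yes


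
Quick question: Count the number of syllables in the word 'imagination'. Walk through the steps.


Break 'imagination' into syllables: i-mag-i-na-tion -> i | mag | i | na | tion = 5 syllables

5 syllables


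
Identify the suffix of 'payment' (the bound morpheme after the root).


The word 'payment' = 'pay' (root) + '-ment' (suffix). The suffix is '-ment'.

ment


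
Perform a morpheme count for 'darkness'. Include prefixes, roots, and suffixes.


Decomposition: dark (root) + -ness (suffix) = 2 morpheme(s)

2 morphemes


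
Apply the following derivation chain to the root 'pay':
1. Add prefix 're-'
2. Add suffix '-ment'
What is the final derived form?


Step 1: Add prefix 're-' to 'pay' = 'repay'
Step 2: Add suffix '-ment' to 'repay' = 'repayment'

repayment


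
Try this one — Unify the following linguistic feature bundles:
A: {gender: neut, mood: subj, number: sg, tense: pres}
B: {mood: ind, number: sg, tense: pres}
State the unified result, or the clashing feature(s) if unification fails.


Compare features:
gender: A=neut vs B=_ -> unified: neut
mood: A=subj vs B=ind -> CLASH
number: A=sg vs B=sg -> unified: sg
tense: A=pres vs B=pres -> unified: pres
Clash detected on feature 'mood' (subj vs ind); unification fails.

CLASH on 'mood' (subj vs ind)


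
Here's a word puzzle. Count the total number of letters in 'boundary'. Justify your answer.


Spell out 'boundary' and number each letter: b(1), o(2), u(3), n(4), d(5), a(6), r(7), y(8). Total: 8 letters.

8


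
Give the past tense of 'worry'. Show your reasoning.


Apply rule: Change -y to -ied. 'worry' becomes 'worried'.

worried


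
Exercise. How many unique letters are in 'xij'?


Unique letters in 'xij': {i, j, x} = 3 distinct letters.

3


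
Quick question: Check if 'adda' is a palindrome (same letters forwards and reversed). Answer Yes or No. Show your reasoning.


Forward: 'adda'
Reversed: 'adda'
They are identical.

Yes


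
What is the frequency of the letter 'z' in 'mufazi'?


Letter 'z' in 'mufazi': found at position(s) 5 = 1 occurrence(s).

1


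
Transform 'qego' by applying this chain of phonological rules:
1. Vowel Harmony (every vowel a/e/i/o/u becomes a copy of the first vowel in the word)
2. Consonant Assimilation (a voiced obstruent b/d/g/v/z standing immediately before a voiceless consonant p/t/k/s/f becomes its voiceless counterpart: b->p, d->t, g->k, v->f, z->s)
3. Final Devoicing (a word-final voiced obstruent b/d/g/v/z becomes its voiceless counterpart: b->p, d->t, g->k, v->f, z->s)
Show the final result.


Starting form: 'qego'
Rule 1: Vowel Harmony: all vowels become 'e' (matching first vowel). 'qego' -> 'qege'
Rule 2: Consonant Assimilation: no voiced obstruent (b/d/g/v/z) stands immediately before a voiceless consonant (p/t/k/s/f). No change.
Rule 3: Final Devoicing: the word ends in the vowel 'e', not a consonant. No change.
Final form: 'qege'

qege


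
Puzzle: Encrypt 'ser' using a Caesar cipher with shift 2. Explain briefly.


Shift each letter by 2: s -> u, e -> g, r -> t. Result: 'ugt'.

ugt


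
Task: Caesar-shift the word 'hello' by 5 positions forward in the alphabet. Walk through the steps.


Shift each letter by 5: h -> m, e -> j, l -> q, l -> q, o -> t. Result: 'mjqqt'.

mjqqt


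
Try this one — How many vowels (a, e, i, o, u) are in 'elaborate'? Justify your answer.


Vowels in 'elaborate': e, a, o, a, e = 5 vowels.

5


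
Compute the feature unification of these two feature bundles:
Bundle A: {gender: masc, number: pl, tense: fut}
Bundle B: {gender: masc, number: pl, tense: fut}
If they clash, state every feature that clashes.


Compare features:
gender: A=masc vs B=masc -> unified: masc
number: A=pl vs B=pl -> unified: pl
tense: A=fut vs B=fut -> unified: fut
No clashes found.

Unified: {gender: masc, number: pl, tense: fut}


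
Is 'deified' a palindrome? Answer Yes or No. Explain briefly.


Forward: 'deified'
Reversed: 'deified'
They are identical.

Yes


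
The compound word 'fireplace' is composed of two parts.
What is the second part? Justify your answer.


Split 'fireplace' into 'fire' + 'place'. The second part is 'place'.

place


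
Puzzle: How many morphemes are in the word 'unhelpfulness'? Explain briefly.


Decomposition: un- (prefix) + help (root) + -ful (suffix) + -ness (suffix) = 4 morpheme(s)

4 morphemes


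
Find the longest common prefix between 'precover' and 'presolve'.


Compare from the start: 3 characters match: 'pre'. Mismatch at position 4: 'c' vs 's'.

pre


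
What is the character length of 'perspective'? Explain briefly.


Spell out 'perspective' and number each letter: p(1), e(2), r(3), s(4), p(5), e(6), c(7), t(8), i(9), v(10), e(11). Total: 11 letters.

11


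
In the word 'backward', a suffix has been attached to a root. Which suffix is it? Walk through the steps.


The word 'backward' = 'back' (root) + '-ward' (suffix). The suffix is '-ward'.

ward


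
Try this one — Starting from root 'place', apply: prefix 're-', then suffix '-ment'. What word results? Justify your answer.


Step 1: Add prefix 're-' to 'place' = 'replace'
Step 2: Add suffix '-ment' to 'replace' = 'replacement'

replacement


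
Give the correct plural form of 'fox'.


Apply rule: Add -es (sibilant/fricative ending). 'fox' becomes 'foxes'.

foxes


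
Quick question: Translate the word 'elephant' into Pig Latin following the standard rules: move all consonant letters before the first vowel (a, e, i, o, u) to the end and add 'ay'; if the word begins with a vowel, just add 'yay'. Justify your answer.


'elephant' starts with a vowel, so add 'yay': 'elephantyay'.

elephantyay


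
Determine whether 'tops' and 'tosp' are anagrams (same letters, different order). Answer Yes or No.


Sorted letters of 'tops': 'opst'
Sorted letters of 'tosp': 'opst'
They match.

Yes


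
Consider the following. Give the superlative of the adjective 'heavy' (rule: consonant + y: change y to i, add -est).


Apply superlative formation (consonant + y: change y to i, add -est): 'heavy' -> 'heaviest'.

heaviest


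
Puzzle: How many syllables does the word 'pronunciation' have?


Break 'pronunciation' into syllables: pro-nun-ci-a-tion -> pro | nun | ci | a | tion = 5 syllables

5 syllables


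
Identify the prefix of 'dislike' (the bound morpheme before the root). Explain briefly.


The word 'dislike' = 'dis' (prefix) + 'like' (root). The prefix is 'dis'.

dis


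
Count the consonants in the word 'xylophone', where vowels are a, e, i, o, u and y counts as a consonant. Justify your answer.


Consonants in 'xylophone': x, y, l, p, h, n = 6 consonants.

6


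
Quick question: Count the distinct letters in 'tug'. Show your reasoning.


Unique letters in 'tug': {g, t, u} = 3 distinct letters.

3


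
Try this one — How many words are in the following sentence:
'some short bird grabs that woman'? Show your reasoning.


Split into words: some | short | bird | grabs | that | woman = 6 words.

6


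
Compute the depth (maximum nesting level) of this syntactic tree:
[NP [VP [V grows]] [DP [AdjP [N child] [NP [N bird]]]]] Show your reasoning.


Count bracket nesting levels:
'[' at pos 0: depth = 1
'[' at pos 4: depth = 2
'[' at pos 8: depth = 3
'[' at pos 19: depth = 2
'[' at pos 23: depth = 3
'[' at pos 29: depth = 4
'[' at pos 39: depth = 4
'[' at pos 43: depth = 5
Maximum depth reached: 5

5


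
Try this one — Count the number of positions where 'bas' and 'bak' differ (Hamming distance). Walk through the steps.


Alignment:
Position 1: 'b' vs 'b' = match
Position 2: 'a' vs 'a' = match
Position 3: 's' vs 'k' = DIFFER
Total differences: 1

1


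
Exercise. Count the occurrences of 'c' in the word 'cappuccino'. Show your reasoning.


Letter 'c' in 'cappuccino': found at position(s) 1, 6, 7 = 3 occurrence(s).

3


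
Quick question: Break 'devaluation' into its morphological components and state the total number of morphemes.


Step 1: Identify prefix: 'de' (meaning: reverse/remove)
Step 2: Identify root: 'value'
Step 3: Identify suffix(es): 'ation'
Decomposition: de- (prefix: reverse/remove) + value (root) + -ation (suffix: act of)
Total morphemes: 3

3 morphemes (de- (prefix: reverse/remove) + value (root) + -ation (suffix: act of))


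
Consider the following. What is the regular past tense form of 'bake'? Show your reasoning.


Apply rule: Add -d (word ends in -e). 'bake' becomes 'baked'.

baked


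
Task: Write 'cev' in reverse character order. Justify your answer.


Reverse 'cev' character by character: 'vec'.

vec


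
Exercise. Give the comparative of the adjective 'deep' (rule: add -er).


Apply comparative formation (add -er): 'deep' -> 'deeper'.

deeper


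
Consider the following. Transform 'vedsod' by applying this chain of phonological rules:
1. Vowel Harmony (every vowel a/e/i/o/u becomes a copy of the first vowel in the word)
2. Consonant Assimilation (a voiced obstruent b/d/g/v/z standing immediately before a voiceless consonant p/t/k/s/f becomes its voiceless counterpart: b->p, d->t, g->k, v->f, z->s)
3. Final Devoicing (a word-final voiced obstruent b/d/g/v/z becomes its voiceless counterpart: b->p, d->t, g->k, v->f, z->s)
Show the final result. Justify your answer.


Starting form: 'vedsod'
Rule 1: Vowel Harmony: all vowels become 'e' (matching first vowel). 'vedsod' -> 'vedsed'
Rule 2: Consonant Assimilation: voiced obstruent before voiceless consonant becomes voiceless ('ds' -> 'ts'). 'vedsed' -> 'vetsed'
Rule 3: Final Devoicing: word-final voiced obstruent 'd' becomes voiceless 't'. 'vetsed' -> 'vetset'
Final form: 'vetset'

vetset


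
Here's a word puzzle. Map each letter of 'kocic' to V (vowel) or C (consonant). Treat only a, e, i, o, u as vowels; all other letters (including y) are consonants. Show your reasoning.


Letter mapping: k = C, o = V, c = C, i = V, c = C.

CVCVC


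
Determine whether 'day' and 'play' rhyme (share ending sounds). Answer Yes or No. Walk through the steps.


Rime (stressed vowel + following sounds) of 'day': -ay = /eɪ/
Rime of 'play': -ay = /eɪ/
/eɪ/ and /eɪ/ are the same ending sound, so the words rhyme.

Yes


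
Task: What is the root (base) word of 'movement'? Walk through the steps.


Remove suffix '-ment' from 'movement' to get root 'move'.

move


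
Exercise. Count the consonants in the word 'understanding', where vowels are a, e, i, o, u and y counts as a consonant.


Consonants in 'understanding': n, d, r, s, t, n, d, n, g = 9 consonants.

9


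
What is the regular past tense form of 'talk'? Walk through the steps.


Apply rule: Add -ed. 'talk' becomes 'talked'.

talked


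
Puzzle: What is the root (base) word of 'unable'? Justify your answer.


Remove prefix 'un' from 'unable' to get root 'able'.

able


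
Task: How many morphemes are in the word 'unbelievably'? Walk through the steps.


Decomposition: un- (prefix) + believe (root) + -able (suffix) + -ly (suffix) = 4 morpheme(s)

4 morphemes


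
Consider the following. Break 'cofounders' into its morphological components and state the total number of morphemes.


Step 1: Identify prefix: 'co' (meaning: together)
Step 2: Identify root: 'found'
Step 3: Identify suffix(es): 'er, s'
Decomposition: co- (prefix: together) + found (root) + -er (suffix: one who) + -s (plural)
Total morphemes: 4

4 morphemes (co- (prefix: together) + found (root) + -er (suffix: one who) + -s (plural))


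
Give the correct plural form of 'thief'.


Apply rule: Change -f to -ves. 'thief' becomes 'thieves'.

thieves


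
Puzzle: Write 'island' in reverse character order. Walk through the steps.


Reverse 'island' character by character: 'dnalsi'.

dnalsi


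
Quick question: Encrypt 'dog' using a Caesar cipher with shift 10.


Shift each letter by 10: d -> n, o -> y, g -> q. Result: 'nyq'.

nyq


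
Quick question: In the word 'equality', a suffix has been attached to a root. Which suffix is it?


The word 'equality' = 'equal' (root) + '-ity' (suffix). The suffix is '-ity'.

ity


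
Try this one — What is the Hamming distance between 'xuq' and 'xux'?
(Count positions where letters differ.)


Alignment:
Position 1: 'x' vs 'x' = match
Position 2: 'u' vs 'u' = match
Position 3: 'q' vs 'x' = DIFFER
Total differences: 1

1


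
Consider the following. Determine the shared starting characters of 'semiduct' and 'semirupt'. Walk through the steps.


Compare from the start: 4 characters match: 'semi'. Mismatch at position 5: 'd' vs 'r'.

semi


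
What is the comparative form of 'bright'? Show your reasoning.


Apply comparative formation (add -er): 'bright' -> 'brighter'.

brighter


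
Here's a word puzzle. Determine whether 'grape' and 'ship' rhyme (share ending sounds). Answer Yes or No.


Rime (stressed vowel + following sounds) of 'grape': -ape = /eɪp/
Rime of 'ship': -ip = /ɪp/
/eɪp/ and /ɪp/ are different ending sounds, so the words do not rhyme.

No


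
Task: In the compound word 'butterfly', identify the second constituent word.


Split 'butterfly' into 'butter' + 'fly'. The second part is 'fly'.

fly


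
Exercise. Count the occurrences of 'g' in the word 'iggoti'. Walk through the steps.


Letter 'g' in 'iggoti': found at position(s) 2, 3 = 2 occurrence(s).

2


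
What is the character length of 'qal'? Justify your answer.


Spell out 'qal' and number each letter: q(1), a(2), l(3). Total: 3 letters.

3


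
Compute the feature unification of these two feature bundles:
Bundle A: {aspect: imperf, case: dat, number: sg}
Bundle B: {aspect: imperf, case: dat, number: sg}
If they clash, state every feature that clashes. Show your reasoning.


Compare features:
aspect: A=imperf vs B=imperf -> unified: imperf
case: A=dat vs B=dat -> unified: dat
number: A=sg vs B=sg -> unified: sg
No clashes found.

Unified: {aspect: imperf, case: dat, number: sg}


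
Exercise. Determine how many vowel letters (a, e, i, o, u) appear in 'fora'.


Vowels in 'fora': o, a = 2 vowels.

2


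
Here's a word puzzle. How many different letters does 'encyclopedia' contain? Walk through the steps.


Unique letters in 'encyclopedia': {a, c, d, e, i, l, n, o, p, y} = 10 distinct letters.

10


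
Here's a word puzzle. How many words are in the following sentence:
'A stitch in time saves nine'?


Split into words: A | stitch | in | time | saves | nine = 6 words.

6


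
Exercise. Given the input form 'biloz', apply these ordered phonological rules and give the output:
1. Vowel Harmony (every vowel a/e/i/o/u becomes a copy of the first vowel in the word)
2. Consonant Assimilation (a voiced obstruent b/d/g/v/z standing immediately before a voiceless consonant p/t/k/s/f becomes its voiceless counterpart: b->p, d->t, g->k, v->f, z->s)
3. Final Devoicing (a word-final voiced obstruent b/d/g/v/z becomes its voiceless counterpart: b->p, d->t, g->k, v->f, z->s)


Starting form: 'biloz'
Rule 1: Vowel Harmony: all vowels become 'i' (matching first vowel). 'biloz' -> 'biliz'
Rule 2: Consonant Assimilation: no voiced obstruent (b/d/g/v/z) stands immediately before a voiceless consonant (p/t/k/s/f). No change.
Rule 3: Final Devoicing: word-final voiced obstruent 'z' becomes voiceless 's'. 'biliz' -> 'bilis'
Final form: 'bilis'

bilis


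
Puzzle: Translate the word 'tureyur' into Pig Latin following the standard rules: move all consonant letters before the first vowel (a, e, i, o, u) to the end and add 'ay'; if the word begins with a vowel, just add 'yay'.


'tureyur': move consonant cluster 't' to end and add 'ay': 'ureyurtay'.

ureyurtay


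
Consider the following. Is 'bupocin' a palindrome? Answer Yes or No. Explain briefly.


Forward: 'bupocin'
Reversed: 'nicopub'
They differ.

No


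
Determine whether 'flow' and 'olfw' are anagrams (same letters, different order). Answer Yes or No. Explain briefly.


Sorted letters of 'flow': 'flow'
Sorted letters of 'olfw': 'flow'
They match.

Yes


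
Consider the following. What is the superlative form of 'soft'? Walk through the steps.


Apply superlative formation (add -est): 'soft' -> 'softest'.

softest


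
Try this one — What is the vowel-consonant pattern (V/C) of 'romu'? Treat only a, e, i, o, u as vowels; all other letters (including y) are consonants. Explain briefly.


Letter mapping: r = C, o = V, m = C, u = V.

CVCV


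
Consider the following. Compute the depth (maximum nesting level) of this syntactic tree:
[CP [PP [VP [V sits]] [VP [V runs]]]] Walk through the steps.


Count bracket nesting levels:
'[' at pos 0: depth = 1
'[' at pos 4: depth = 2
'[' at pos 8: depth = 3
'[' at pos 12: depth = 4
'[' at pos 22: depth = 3
'[' at pos 26: depth = 4
Maximum depth reached: 4

4


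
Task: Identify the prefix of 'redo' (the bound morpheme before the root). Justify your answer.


The word 'redo' = 're' (prefix) + 'do' (root). The prefix is 're'.

re


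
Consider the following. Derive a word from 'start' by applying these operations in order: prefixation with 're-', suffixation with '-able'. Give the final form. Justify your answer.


Step 1: Add prefix 're-' to 'start' = 'restart'
Step 2: Add suffix '-able' to 'restart' = 'restartable'

restartable


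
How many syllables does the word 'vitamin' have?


Break 'vitamin' into syllables: vi-ta-min -> vi | ta | min = 3 syllables

3 syllables


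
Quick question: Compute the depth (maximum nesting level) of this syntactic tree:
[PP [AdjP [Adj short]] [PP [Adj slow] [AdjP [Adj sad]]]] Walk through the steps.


Count bracket nesting levels:
'[' at pos 0: depth = 1
'[' at pos 4: depth = 2
'[' at pos 10: depth = 3
'[' at pos 23: depth = 2
'[' at pos 27: depth = 3
'[' at pos 38: depth = 3
'[' at pos 44: depth = 4
Maximum depth reached: 4

4


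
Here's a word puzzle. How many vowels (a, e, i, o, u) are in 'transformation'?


Vowels in 'transformation': a, o, a, i, o = 5 vowels.

5


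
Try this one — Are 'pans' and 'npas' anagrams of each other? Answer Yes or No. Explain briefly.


Sorted letters of 'pans': 'anps'
Sorted letters of 'npas': 'anps'
They match.

Yes


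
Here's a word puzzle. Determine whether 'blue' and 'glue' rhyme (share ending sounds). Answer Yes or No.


Rime (stressed vowel + following sounds) of 'blue': -ue = /uː/
Rime of 'glue': -ue = /uː/
/uː/ and /uː/ are the same ending sound, so the words rhyme.

Yes


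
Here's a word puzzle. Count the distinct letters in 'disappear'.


Unique letters in 'disappear': {a, d, e, i, p, r, s} = 7 distinct letters.

7


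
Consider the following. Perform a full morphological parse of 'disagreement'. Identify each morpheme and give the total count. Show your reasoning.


Step 1: Identify prefix: 'dis' (meaning: not/apart)
Step 2: Identify root: 'agree'
Step 3: Identify suffix(es): 'ment'
Decomposition: dis- (prefix: not/apart) + agree (root) + -ment (suffix: action/result)
Total morphemes: 3

3 morphemes (dis- (prefix: not/apart) + agree (root) + -ment (suffix: action/result))


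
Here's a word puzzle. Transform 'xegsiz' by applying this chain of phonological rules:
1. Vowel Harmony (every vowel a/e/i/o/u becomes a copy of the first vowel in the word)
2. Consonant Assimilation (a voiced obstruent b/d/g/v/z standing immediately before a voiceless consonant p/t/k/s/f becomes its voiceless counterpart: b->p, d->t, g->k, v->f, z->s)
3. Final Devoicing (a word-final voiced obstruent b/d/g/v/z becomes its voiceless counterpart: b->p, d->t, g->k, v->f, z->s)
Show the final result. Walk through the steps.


Starting form: 'xegsiz'
Rule 1: Vowel Harmony: all vowels become 'e' (matching first vowel). 'xegsiz' -> 'xegsez'
Rule 2: Consonant Assimilation: voiced obstruent before voiceless consonant becomes voiceless ('gs' -> 'ks'). 'xegsez' -> 'xeksez'
Rule 3: Final Devoicing: word-final voiced obstruent 'z' becomes voiceless 's'. 'xeksez' -> 'xekses'
Final form: 'xekses'

xekses


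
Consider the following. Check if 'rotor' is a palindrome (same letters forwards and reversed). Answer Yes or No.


Forward: 'rotor'
Reversed: 'rotor'
They are identical.

Yes


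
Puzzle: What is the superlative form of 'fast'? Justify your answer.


Apply superlative formation (add -est): 'fast' -> 'fastest'.

fastest


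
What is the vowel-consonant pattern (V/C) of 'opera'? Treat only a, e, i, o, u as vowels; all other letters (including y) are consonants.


Letter mapping: o = V, p = C, e = V, r = C, a = V.

VCVCV


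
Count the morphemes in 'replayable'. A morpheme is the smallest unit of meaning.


Decomposition: re- (prefix) + play (root) + -able (suffix) = 3 morpheme(s)

3 morphemes


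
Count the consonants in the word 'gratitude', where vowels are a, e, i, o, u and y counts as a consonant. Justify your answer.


Consonants in 'gratitude': g, r, t, t, d = 5 consonants.

5


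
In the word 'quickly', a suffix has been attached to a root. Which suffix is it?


The word 'quickly' = 'quick' (root) + '-ly' (suffix). The suffix is '-ly'.

ly


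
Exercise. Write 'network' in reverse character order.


Reverse 'network' character by character: 'krowten'.

krowten


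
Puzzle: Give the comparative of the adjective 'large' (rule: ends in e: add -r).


Apply comparative formation (ends in e: add -r): 'large' -> 'larger'.

larger


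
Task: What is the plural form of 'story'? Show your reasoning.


Apply rule: Change -y to -ies (consonant + y). 'story' becomes 'stories'.

stories


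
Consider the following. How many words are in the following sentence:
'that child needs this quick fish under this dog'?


Split into words: that | child | needs | this | quick | fish | under | this | dog = 9 words.

9


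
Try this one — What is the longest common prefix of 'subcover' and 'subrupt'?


Compare from the start: 3 characters match: 'sub'. Mismatch at position 4: 'c' vs 'r'.

sub


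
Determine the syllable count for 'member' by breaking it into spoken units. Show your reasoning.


Break 'member' into syllables: mem-ber -> mem | ber = 2 syllables

2 syllables


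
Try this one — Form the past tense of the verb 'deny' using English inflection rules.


Apply rule: Change -y to -ied. 'deny' becomes 'denied'.

denied


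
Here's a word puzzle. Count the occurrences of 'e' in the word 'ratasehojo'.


Letter 'e' in 'ratasehojo': found at position(s) 6 = 1 occurrence(s).

1


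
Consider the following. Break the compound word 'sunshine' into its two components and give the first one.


Split 'sunshine' into 'sun' + 'shine'. The first part is 'sun'.

sun


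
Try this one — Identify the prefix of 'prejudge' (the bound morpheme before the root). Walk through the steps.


The word 'prejudge' = 'pre' (prefix) + 'judge' (root). The prefix is 'pre'.

pre


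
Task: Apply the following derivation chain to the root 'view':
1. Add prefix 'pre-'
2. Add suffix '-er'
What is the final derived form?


Step 1: Add prefix 'pre-' to 'view' = 'preview'
Step 2: Add suffix '-er' to 'preview' = 'previewer'

previewer


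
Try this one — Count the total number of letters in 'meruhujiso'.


Spell out 'meruhujiso' and number each letter: m(1), e(2), r(3), u(4), h(5), u(6), j(7), i(8), s(9), o(10). Total: 10 letters.

10


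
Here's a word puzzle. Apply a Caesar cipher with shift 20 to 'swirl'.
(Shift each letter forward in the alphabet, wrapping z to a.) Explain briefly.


Shift each letter by 20: s -> m, w -> q, i -> c, r -> l, l -> f. Result: 'mqclf'.

mqclf


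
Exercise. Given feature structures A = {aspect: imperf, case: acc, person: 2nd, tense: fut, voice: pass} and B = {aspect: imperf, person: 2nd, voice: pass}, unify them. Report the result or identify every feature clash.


Compare features:
aspect: A=imperf vs B=imperf -> unified: imperf
case: A=acc vs B=_ -> unified: acc
person: A=2nd vs B=2nd -> unified: 2nd
tense: A=fut vs B=_ -> unified: fut
voice: A=pass vs B=pass -> unified: pass
No clashes found.

Unified: {aspect: imperf, case: acc, person: 2nd, tense: fut, voice: pass}


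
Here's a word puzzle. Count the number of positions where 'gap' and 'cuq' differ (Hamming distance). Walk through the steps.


Alignment:
Position 1: 'g' vs 'c' = DIFFER
Position 2: 'a' vs 'u' = DIFFER
Position 3: 'p' vs 'q' = DIFFER
Total differences: 3

3


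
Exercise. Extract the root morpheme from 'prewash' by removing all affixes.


Remove prefix 'pre' from 'prewash' to get root 'wash'.

wash


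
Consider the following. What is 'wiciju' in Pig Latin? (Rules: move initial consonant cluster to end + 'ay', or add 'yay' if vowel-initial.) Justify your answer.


'wiciju': move consonant cluster 'w' to end and add 'ay': 'icijuway'.

icijuway


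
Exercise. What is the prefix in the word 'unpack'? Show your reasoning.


The word 'unpack' = 'un' (prefix) + 'pack' (root). The prefix is 'un'.

un


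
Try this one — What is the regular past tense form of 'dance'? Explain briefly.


Apply rule: Add -d (word ends in -e). 'dance' becomes 'danced'.

danced


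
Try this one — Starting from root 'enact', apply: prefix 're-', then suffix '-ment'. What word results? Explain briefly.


Step 1: Add prefix 're-' to 'enact' = 'reenact'
Step 2: Add suffix '-ment' to 'reenact' = 'reenactment'

reenactment


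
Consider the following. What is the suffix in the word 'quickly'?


The word 'quickly' = 'quick' (root) + '-ly' (suffix). The suffix is '-ly'.

ly


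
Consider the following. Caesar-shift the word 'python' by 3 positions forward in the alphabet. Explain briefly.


Shift each letter by 3: p -> s, y -> b, t -> w, h -> k, o -> r, n -> q. Result: 'sbwkrq'.

sbwkrq


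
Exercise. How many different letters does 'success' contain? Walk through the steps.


Unique letters in 'success': {c, e, s, u} = 4 distinct letters.

4


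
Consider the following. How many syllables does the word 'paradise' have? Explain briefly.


Break 'paradise' into syllables: par-a-dise -> par | a | dise = 3 syllables

3 syllables


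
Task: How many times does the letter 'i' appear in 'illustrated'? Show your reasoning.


Letter 'i' in 'illustrated': found at position(s) 1 = 1 occurrence(s).

1


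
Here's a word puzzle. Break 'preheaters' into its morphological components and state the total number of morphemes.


Step 1: Identify prefix: 'pre' (meaning: before)
Step 2: Identify root: 'heat'
Step 3: Identify suffix(es): 'er, s'
Decomposition: pre- (prefix: before) + heat (root) + -er (suffix: one who) + -s (plural)
Total morphemes: 4

4 morphemes (pre- (prefix: before) + heat (root) + -er (suffix: one who) + -s (plural))


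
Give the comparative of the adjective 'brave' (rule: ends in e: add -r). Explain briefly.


Apply comparative formation (ends in e: add -r): 'brave' -> 'braver'.

braver


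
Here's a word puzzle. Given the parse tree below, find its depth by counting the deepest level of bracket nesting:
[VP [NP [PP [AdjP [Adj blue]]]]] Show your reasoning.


Count bracket nesting levels:
'[' at pos 0: depth = 1
'[' at pos 4: depth = 2
'[' at pos 8: depth = 3
'[' at pos 12: depth = 4
'[' at pos 18: depth = 5
Maximum depth reached: 5

5


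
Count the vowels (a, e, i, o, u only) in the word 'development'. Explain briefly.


Vowels in 'development': e, e, o, e = 4 vowels.

4


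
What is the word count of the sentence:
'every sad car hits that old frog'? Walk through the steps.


Split into words: every | sad | car | hits | that | old | frog = 7 words.

7


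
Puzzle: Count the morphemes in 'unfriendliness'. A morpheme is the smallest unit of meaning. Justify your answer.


Decomposition: un- (prefix) + friend (root) + -ly (suffix) + -ness (suffix) = 4 morpheme(s)

4 morphemes


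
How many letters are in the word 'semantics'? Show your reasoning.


Spell out 'semantics' and number each letter: s(1), e(2), m(3), a(4), n(5), t(6), i(7), c(8), s(9). Total: 9 letters.

9


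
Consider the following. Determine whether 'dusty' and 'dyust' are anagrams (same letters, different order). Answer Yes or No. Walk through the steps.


Sorted letters of 'dusty': 'dstuy'
Sorted letters of 'dyust': 'dstuy'
They match.

Yes


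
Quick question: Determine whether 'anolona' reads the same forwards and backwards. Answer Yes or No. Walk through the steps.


Forward: 'anolona'
Reversed: 'anolona'
They are identical.

Yes


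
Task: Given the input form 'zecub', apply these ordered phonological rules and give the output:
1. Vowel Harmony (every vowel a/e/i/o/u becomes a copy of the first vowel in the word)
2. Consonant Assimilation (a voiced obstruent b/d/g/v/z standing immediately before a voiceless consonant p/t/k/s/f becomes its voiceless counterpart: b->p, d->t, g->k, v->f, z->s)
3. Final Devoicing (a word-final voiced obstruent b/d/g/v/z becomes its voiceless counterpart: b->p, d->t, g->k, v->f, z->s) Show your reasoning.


Starting form: 'zecub'
Rule 1: Vowel Harmony: all vowels become 'e' (matching first vowel). 'zecub' -> 'zeceb'
Rule 2: Consonant Assimilation: no voiced obstruent (b/d/g/v/z) stands immediately before a voiceless consonant (p/t/k/s/f). No change.
Rule 3: Final Devoicing: word-final voiced obstruent 'b' becomes voiceless 'p'. 'zeceb' -> 'zecep'
Final form: 'zecep'

zecep


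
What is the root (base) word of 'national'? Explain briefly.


Remove suffix '-al' from 'national' to get root 'nation'.

nation


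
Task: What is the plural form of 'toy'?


Apply rule: Add -s. 'toy' becomes 'toys'.

toys


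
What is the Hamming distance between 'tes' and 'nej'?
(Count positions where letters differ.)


Alignment:
Position 1: 't' vs 'n' = DIFFER
Position 2: 'e' vs 'e' = match
Position 3: 's' vs 'j' = DIFFER
Total differences: 2

2


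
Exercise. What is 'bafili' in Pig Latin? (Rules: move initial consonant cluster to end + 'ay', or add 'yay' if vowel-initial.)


'bafili': move consonant cluster 'b' to end and add 'ay': 'afilibay'.

afilibay


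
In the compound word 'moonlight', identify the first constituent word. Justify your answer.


Split 'moonlight' into 'moon' + 'light'. The first part is 'moon'.

moon


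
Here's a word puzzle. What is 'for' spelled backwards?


Reverse 'for' character by character: 'rof'.

rof


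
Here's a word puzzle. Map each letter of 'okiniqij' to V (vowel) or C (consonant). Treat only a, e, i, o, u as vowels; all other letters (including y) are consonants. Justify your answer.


Letter mapping: o = V, k = C, i = V, n = C, i = V, q = C, i = V, j = C.

VCVCVCVC


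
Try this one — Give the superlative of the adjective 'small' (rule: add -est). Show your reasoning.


Apply superlative formation (add -est): 'small' -> 'smallest'.

smallest


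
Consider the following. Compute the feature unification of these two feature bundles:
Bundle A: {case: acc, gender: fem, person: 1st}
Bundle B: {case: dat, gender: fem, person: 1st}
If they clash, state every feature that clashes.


Compare features:
case: A=acc vs B=dat -> CLASH
gender: A=fem vs B=fem -> unified: fem
person: A=1st vs B=1st -> unified: 1st
Clash detected on feature 'case' (acc vs dat); unification fails.

CLASH on 'case' (acc vs dat)


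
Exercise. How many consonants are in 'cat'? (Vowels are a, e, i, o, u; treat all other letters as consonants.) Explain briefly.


Consonants in 'cat': c, t = 2 consonants.

2


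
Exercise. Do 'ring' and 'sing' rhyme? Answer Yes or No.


Rime (stressed vowel + following sounds) of 'ring': -ing = /ɪŋ/
Rime of 'sing': -ing = /ɪŋ/
/ɪŋ/ and /ɪŋ/ are the same ending sound, so the words rhyme.

Yes


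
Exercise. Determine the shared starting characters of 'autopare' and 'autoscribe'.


Compare from the start: 4 characters match: 'auto'. Mismatch at position 5: 'p' vs 's'.

auto


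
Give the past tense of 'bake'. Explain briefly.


Apply rule: Add -d (word ends in -e). 'bake' becomes 'baked'.

baked


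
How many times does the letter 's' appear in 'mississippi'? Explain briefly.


Letter 's' in 'mississippi': found at position(s) 3, 4, 6, 7 = 4 occurrence(s).

4


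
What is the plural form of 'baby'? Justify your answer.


Apply rule: Change -y to -ies (consonant + y). 'baby' becomes 'babies'.

babies


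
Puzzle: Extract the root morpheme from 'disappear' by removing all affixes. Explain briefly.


Remove prefix 'dis' from 'disappear' to get root 'appear'.

appear


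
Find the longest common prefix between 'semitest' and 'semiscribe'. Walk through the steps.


Compare from the start: 4 characters match: 'semi'. Mismatch at position 5: 't' vs 's'.

semi


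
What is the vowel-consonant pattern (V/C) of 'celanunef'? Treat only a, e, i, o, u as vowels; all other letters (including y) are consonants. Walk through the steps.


Letter mapping: c = C, e = V, l = C, a = V, n = C, u = V, n = C, e = V, f = C.

CVCVCVCVC


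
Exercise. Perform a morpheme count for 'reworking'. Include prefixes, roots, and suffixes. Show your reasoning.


Decomposition: re- (prefix) + work (root) + -ing (suffix) = 3 morpheme(s)

3 morphemes


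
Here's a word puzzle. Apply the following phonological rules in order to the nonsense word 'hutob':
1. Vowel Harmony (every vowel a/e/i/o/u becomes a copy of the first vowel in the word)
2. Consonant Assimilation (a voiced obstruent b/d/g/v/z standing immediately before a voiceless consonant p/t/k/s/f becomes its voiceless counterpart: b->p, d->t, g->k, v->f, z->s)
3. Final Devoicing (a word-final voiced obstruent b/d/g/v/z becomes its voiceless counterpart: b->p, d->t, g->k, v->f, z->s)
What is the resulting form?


Starting form: 'hutob'
Rule 1: Vowel Harmony: all vowels become 'u' (matching first vowel). 'hutob' -> 'hutub'
Rule 2: Consonant Assimilation: no voiced obstruent (b/d/g/v/z) stands immediately before a voiceless consonant (p/t/k/s/f). No change.
Rule 3: Final Devoicing: word-final voiced obstruent 'b' becomes voiceless 'p'. 'hutub' -> 'hutup'
Final form: 'hutup'

hutup


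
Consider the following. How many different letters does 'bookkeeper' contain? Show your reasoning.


Unique letters in 'bookkeeper': {b, e, k, o, p, r} = 6 distinct letters.

6


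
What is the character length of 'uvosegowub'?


Spell out 'uvosegowub' and number each letter: u(1), v(2), o(3), s(4), e(5), g(6), o(7), w(8), u(9), b(10). Total: 10 letters.

10


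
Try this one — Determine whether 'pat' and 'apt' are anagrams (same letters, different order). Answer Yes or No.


Sorted letters of 'pat': 'apt'
Sorted letters of 'apt': 'apt'
They match.

Yes


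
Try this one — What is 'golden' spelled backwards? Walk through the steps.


Reverse 'golden' character by character: 'nedlog'.

nedlog


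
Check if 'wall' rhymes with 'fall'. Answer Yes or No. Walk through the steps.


Rime (stressed vowel + following sounds) of 'wall': -all = /ɔːl/
Rime of 'fall': -all = /ɔːl/
/ɔːl/ and /ɔːl/ are the same ending sound, so the words rhyme.

Yes


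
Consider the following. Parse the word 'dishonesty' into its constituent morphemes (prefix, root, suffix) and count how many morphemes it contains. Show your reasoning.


Step 1: Identify prefix: 'dis' (meaning: not/apart)
Step 2: Identify root: 'honest'
Step 3: Identify suffix(es): 'y'
Decomposition: dis- (prefix: not/apart) + honest (root) + -y (suffix: quality)
Total morphemes: 3

3 morphemes (dis- (prefix: not/apart) + honest (root) + -y (suffix: quality))


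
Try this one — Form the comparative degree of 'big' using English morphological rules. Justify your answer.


Apply comparative formation (double final consonant, add -er): 'big' -> 'bigger'.

bigger


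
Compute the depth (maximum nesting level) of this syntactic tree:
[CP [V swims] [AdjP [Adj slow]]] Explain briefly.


Count bracket nesting levels:
'[' at pos 0: depth = 1
'[' at pos 4: depth = 2
'[' at pos 14: depth = 2
'[' at pos 20: depth = 3
Maximum depth reached: 3

3


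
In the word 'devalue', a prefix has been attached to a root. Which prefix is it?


The word 'devalue' = 'de' (prefix) + 'value' (root). The prefix is 'de'.

de


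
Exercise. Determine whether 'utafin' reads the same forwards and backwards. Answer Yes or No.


Forward: 'utafin'
Reversed: 'nifatu'
They differ.

No


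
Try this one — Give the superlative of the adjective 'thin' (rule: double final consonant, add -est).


Apply superlative formation (double final consonant, add -est): 'thin' -> 'thinnest'.

thinnest


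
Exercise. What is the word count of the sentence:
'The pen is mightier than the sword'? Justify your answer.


Split into words: The | pen | is | mightier | than | the | sword = 7 words.

7


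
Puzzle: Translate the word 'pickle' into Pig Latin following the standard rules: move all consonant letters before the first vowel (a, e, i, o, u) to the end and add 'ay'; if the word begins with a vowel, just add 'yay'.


'pickle': move consonant cluster 'p' to end and add 'ay': 'icklepay'.

icklepay


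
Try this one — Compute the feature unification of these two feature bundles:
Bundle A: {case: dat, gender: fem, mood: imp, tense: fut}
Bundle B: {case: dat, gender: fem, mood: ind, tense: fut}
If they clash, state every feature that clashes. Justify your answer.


Compare features:
case: A=dat vs B=dat -> unified: dat
gender: A=fem vs B=fem -> unified: fem
mood: A=imp vs B=ind -> CLASH
tense: A=fut vs B=fut -> unified: fut
Clash detected on feature 'mood' (imp vs ind); unification fails.

CLASH on 'mood' (imp vs ind)


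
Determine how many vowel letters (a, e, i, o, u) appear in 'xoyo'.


Vowels in 'xoyo': o, o = 2 vowels.

2


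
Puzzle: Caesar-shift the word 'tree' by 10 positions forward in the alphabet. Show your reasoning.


Shift each letter by 10: t -> d, r -> b, e -> o, e -> o. Result: 'dboo'.

dboo


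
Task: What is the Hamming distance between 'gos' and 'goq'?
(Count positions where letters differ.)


Alignment:
Position 1: 'g' vs 'g' = match
Position 2: 'o' vs 'o' = match
Position 3: 's' vs 'q' = DIFFER
Total differences: 1

1


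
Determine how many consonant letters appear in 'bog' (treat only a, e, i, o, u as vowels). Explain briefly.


Consonants in 'bog': b, g = 2 consonants.

2


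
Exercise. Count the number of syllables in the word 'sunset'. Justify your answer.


Break 'sunset' into syllables: sun-set -> sun | set = 2 syllables

2 syllables


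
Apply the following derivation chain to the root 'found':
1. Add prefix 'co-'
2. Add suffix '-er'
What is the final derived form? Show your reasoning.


Step 1: Add prefix 'co-' to 'found' = 'cofound'
Step 2: Add suffix '-er' to 'cofound' = 'cofounder'

cofounder


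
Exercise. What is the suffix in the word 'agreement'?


The word 'agreement' = 'agree' (root) + '-ment' (suffix). The suffix is '-ment'.

ment


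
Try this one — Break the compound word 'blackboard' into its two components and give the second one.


Split 'blackboard' into 'black' + 'board'. The second part is 'board'.

board


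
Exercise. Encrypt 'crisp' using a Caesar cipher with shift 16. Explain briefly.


Shift each letter by 16: c -> s, r -> h, i -> y, s -> i, p -> f. Result: 'shyif'.

shyif
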